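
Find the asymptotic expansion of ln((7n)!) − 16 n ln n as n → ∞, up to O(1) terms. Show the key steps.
ln((7n)!) − 16 n ln n = −9 n ln n + 7(ln 7 − 1) n + (1/2) ln(2π·7n) + O(1/n)

Stirling: ln((7n)!) = 7n ln(7n) − 7n + (1/2) ln(2π·7n) + O(1/n).
Expand 7n ln(7n) = 7n (ln n + ln 7) = 7n ln n + 7n ln 7.
Subtract 16n ln n: leading term is (7 − 16) n ln n = −9 n ln n. The next term is 7n ln 7 − 7n = 7(ln 7 − 1) n. Then the (1/2) ln(2π·7n) correction.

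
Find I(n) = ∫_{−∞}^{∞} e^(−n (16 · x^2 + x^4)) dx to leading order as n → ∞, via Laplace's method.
I(n) ~ sqrt(π/(16n))

φ(x) = 16 · x^2 + x^4 has its unique global minimum at x* = 0 (since φ'(x) = 32x + 4x^3 = 0 only at x = 0 for real x with both coefficients positive, and φ → ∞ as |x| → ∞). At x* = 0, φ(0) = 0 and φ''(0) = 32. Laplace's method then gives
  I(n) ~ sqrt(2π / (n · φ''(0))) · e^(−n φ(0)) = sqrt(2π / (32n)) = sqrt(π/(16n)).
The x^4 term contributes only at subleading order (an O(1/n) relative correction).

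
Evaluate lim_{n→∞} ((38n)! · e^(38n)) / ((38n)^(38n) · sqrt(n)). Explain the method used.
lim = sqrt(2π·38)

Stirling: (38n)! ~ sqrt(2π·38n) · (38n/e)^(38n). Hence
  (38n)! · e^(38n) / (38n)^(38n) ~ sqrt(2π·38n).
Dividing by sqrt(n): sqrt(2π·38n) / sqrt(n) = sqrt(2π·38) · n^((1−1)/2), so the limit is sqrt(2π·38).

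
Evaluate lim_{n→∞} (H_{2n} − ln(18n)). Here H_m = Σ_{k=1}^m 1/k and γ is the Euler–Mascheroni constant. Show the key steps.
lim = −ln 9 + γ

By Euler-Maclaurin, H_m = ln m + γ + O(1/m). So
  H_{2n} − ln(18n) = ln(2n) + γ − ln(18n) + O(1/n)
                       = ln(2/18) + γ + O(1/n).
Hence the limit is ln(2/18) + γ (= −ln 9).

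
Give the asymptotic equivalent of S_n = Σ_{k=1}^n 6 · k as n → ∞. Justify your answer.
S_n ~ 3 · n^2

By integral comparison (Euler-Maclaurin), Σ_{k=1}^n 6 · k = 6 · ∫_0^n x^1 dx + O(n) = 6 · n^2/2 = 3 · n^2 + O(n). (Equivalently, Faulhaber's formula gives the same leading term.)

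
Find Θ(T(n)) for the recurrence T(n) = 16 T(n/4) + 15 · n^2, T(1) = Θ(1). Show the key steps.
T(n) = Θ(n^2 log n)

log_4 16 = 2, and f(n) = 15 · n^2 = Θ(n^(log_4 16)). This is Case 2 of the master theorem: T(n) = Θ(f(n) · log n) = Θ(n^2 log n).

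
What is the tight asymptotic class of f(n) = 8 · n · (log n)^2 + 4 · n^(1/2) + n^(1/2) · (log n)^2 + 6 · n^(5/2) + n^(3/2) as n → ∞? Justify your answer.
f(n) ∈ Θ(n^(5/2))

Compare the terms by growth order. For large n, n^a · (log n)^b dominates n^a' · (log n)^b' iff a > a', or (a = a' and b > b'). Ranking the 5 terms shows the dominant one is 6 · n^(5/2). Hence f(n) ∈ Θ(n^(5/2)).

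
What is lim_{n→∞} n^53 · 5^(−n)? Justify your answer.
lim = 0

Exponentials with base > 1 dominate every fixed polynomial: for any fixed c, n^c / 5^n → 0 as n → ∞ (e.g. by the ratio test, or by writing 5^n = e^(n ln 5) and noting e^(n ln 5) / n^c → ∞). Hence n^53 · 5^(−n) = n^53 / 5^n → 0.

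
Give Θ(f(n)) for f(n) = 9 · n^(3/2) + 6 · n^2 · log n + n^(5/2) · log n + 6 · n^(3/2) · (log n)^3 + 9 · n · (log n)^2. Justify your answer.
f(n) ∈ Θ(n^(5/2) · log n)

Compare the terms by growth order. For large n, n^a · (log n)^b dominates n^a' · (log n)^b' iff a > a', or (a = a' and b > b'). Ranking the 5 terms shows the dominant one is n^(5/2) · log n. Hence f(n) ∈ Θ(n^(5/2) · log n).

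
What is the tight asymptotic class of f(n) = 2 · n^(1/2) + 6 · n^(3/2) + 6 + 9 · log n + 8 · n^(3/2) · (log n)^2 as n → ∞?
f(n) ∈ Θ(n^(3/2) · (log n)^2)

Compare the terms by growth order. For large n, n^a · (log n)^b dominates n^a' · (log n)^b' iff a > a', or (a = a' and b > b'). Ranking the 5 terms shows the dominant one is 8 · n^(3/2) · (log n)^2. Hence f(n) ∈ Θ(n^(3/2) · (log n)^2).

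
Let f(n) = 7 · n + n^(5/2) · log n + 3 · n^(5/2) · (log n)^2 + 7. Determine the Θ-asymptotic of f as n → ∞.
f(n) ∈ Θ(n^(5/2) · (log n)^2)

Compare the terms by growth order. For large n, n^a · (log n)^b dominates n^a' · (log n)^b' iff a > a', or (a = a' and b > b'). Ranking the 4 terms shows the dominant one is 3 · n^(5/2) · (log n)^2. Hence f(n) ∈ Θ(n^(5/2) · (log n)^2).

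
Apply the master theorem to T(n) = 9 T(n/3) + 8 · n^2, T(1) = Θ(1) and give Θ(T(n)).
T(n) = Θ(n^2 log n)

log_3 9 = 2, and f(n) = 8 · n^2 = Θ(n^(log_3 9)). This is Case 2 of the master theorem: T(n) = Θ(f(n) · log n) = Θ(n^2 log n).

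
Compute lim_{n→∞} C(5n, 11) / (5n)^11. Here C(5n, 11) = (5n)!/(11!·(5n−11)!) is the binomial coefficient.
lim = 1/11! = 1/39916800

With N = 5n → ∞: C(N, 11) / N^11 = [N(N−1)…(N−10)] / (11! · N^11) = (1/11!) · 1 · (1 − 1/(5n)) · … · (1 − 10/(5n)). Each factor → 1 as N → ∞, so the limit is 1/11! = 1/39916800.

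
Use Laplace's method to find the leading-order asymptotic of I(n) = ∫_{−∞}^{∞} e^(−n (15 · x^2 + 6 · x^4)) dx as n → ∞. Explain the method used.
I(n) ~ sqrt(π/(15n))

φ(x) = 15 · x^2 + 6 · x^4 has its unique global minimum at x* = 0 (since φ'(x) = 30x + 24x^3 = 0 only at x = 0 for real x with both coefficients positive, and φ → ∞ as |x| → ∞). At x* = 0, φ(0) = 0 and φ''(0) = 30. Laplace's method then gives
  I(n) ~ sqrt(2π / (n · φ''(0))) · e^(−n φ(0)) = sqrt(2π / (30n)) = sqrt(π/(15n)).
The 6 · x^4 term contributes only at subleading order (an O(1/n) relative correction).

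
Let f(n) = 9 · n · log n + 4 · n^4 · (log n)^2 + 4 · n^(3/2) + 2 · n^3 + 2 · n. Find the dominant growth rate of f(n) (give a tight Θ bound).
f(n) ∈ Θ(n^4 · (log n)^2)

Compare the terms by growth order. For large n, n^a · (log n)^b dominates n^a' · (log n)^b' iff a > a', or (a = a' and b > b'). Ranking the 5 terms shows the dominant one is 4 · n^4 · (log n)^2. Hence f(n) ∈ Θ(n^4 · (log n)^2).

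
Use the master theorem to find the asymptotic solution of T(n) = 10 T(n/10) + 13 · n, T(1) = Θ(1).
T(n) = Θ(n log n)

log_10 10 = 1, and f(n) = 13 · n = Θ(n^(log_10 10)). This is Case 2 of the master theorem: T(n) = Θ(f(n) · log n) = Θ(n log n).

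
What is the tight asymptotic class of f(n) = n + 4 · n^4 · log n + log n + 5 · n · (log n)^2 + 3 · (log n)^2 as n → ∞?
f(n) ∈ Θ(n^4 · log n)

Compare the terms by growth order. For large n, n^a · (log n)^b dominates n^a' · (log n)^b' iff a > a', or (a = a' and b > b'). Ranking the 5 terms shows the dominant one is 4 · n^4 · log n. Hence f(n) ∈ Θ(n^4 · log n).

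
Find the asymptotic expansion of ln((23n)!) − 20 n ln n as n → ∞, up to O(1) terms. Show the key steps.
ln((23n)!) − 20 n ln n = 3 n ln n + 23(ln 23 − 1) n + (1/2) ln(2π·23n) + O(1/n)

Stirling: ln((23n)!) = 23n ln(23n) − 23n + (1/2) ln(2π·23n) + O(1/n).
Expand 23n ln(23n) = 23n (ln n + ln 23) = 23n ln n + 23n ln 23.
Subtract 20n ln n: leading term is (23 − 20) n ln n = 3 n ln n. The next term is 23n ln 23 − 23n = 23(ln 23 − 1) n. Then the (1/2) ln(2π·23n) correction.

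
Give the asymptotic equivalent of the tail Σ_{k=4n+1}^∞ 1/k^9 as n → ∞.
Σ_{k>4n} 1/k^9 ~ 1/(8 · (4n)^8)

Compare to the integral: ∫_{4n}^∞ x^(−9) dx = [−x^(−8)/8]_{4n}^∞ = 1/((9−1)·(4n)^8). Euler-Maclaurin then gives
  Σ_{k>4n} 1/k^9 = ∫_{4n}^∞ dx/x^9 − 1/(2·(4n)^9) + O(1/(4n)^10).
(Equivalently this is ζ(9) − Σ_{k≤4n} 1/k^9.)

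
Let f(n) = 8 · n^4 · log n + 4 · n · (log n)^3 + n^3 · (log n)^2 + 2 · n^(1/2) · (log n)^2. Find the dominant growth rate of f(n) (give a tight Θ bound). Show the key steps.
f(n) ∈ Θ(n^4 · log n)

Compare the terms by growth order. For large n, n^a · (log n)^b dominates n^a' · (log n)^b' iff a > a', or (a = a' and b > b'). Ranking the 4 terms shows the dominant one is 8 · n^4 · log n. Hence f(n) ∈ Θ(n^4 · log n).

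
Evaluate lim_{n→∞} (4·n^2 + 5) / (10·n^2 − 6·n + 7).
lim = 4/10 = 2/5

For large n the leading n^2 terms dominate both numerator and denominator. Dividing top and bottom by n^2, every other term tends to 0, leaving 4/10 = 2/5.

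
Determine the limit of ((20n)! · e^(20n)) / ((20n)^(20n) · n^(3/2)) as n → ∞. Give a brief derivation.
lim = 0

Stirling: (20n)! ~ sqrt(2π·20n) · (20n/e)^(20n). Hence
  (20n)! · e^(20n) / (20n)^(20n) ~ sqrt(2π·20n).
Dividing by n^(3/2): sqrt(2π·20n) / n^(3/2) = sqrt(2π·20) · n^((1−3)/2), so the expression behaves like sqrt(2π·20) · n^((1−3)/2) → 0.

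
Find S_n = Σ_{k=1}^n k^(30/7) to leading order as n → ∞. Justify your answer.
S_n ~ (7/37) · n^(37/7)

Integral comparison: Σ_{k=1}^n k^(30/7) = ∫_0^n x^(30/7) dx + O(n^(30/7)). The integral is n^(1 + 30/7) / (1 + 30/7) = n^((30+7)/7) / ((30+7)/7) = (7/37) · n^(37/7).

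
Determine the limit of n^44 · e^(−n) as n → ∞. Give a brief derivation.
lim = 0

Exponentials with base > 1 dominate every fixed polynomial: for any fixed c, n^c / e^n → 0 as n → ∞ (e.g. by the ratio test, or since e^n grows faster than any power of n). Hence n^44 · e^(−n) = n^44 / e^n → 0.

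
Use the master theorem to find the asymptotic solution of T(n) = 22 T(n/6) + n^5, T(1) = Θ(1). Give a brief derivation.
T(n) = Θ(n^5)

log_6 22 ≈ 1.725. f(n) = n^5 dominates n^(log_6 22) since 5 > 1.725, and the regularity condition a·f(n/b) = 22·(n/6)^5 = (22/7776)·n^5 ≤ c·f(n) holds with c = 22/7776 ≈ 0.00283 < 1. So this is Case 3: T(n) = Θ(f(n)) = Θ(n^5).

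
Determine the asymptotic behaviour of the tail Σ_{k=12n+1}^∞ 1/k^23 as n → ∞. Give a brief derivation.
Σ_{k>12n} 1/k^23 ~ 1/(22 · (12n)^22)

Compare to the integral: ∫_{12n}^∞ x^(−23) dx = [−x^(−22)/22]_{12n}^∞ = 1/((23−1)·(12n)^22). Euler-Maclaurin then gives
  Σ_{k>12n} 1/k^23 = ∫_{12n}^∞ dx/x^23 − 1/(2·(12n)^23) + O(1/(12n)^24).
(Equivalently this is ζ(23) − Σ_{k≤12n} 1/k^23.)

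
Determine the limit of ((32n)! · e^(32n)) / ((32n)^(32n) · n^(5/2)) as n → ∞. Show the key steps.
lim = 0

Stirling: (32n)! ~ sqrt(2π·32n) · (32n/e)^(32n). Hence
  (32n)! · e^(32n) / (32n)^(32n) ~ sqrt(2π·32n).
Dividing by n^(5/2): sqrt(2π·32n) / n^(5/2) = sqrt(2π·32) · n^((1−5)/2), so the expression behaves like sqrt(2π·32) · n^((1−5)/2) → 0.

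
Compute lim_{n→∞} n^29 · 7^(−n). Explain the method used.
lim = 0

Exponentials with base > 1 dominate every fixed polynomial: for any fixed c, n^c / 7^n → 0 as n → ∞ (e.g. by the ratio test, or by writing 7^n = e^(n ln 7) and noting e^(n ln 7) / n^c → ∞). Hence n^29 · 7^(−n) = n^29 / 7^n → 0.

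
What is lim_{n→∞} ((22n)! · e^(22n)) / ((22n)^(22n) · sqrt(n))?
lim = sqrt(2π·22)

Stirling: (22n)! ~ sqrt(2π·22n) · (22n/e)^(22n). Hence
  (22n)! · e^(22n) / (22n)^(22n) ~ sqrt(2π·22n).
Dividing by sqrt(n): sqrt(2π·22n) / sqrt(n) = sqrt(2π·22) · n^((1−1)/2), so the limit is sqrt(2π·22).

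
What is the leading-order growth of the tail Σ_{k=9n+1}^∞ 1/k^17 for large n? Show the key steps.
Σ_{k>9n} 1/k^17 ~ 1/(16 · (9n)^16)

Compare to the integral: ∫_{9n}^∞ x^(−17) dx = [−x^(−16)/16]_{9n}^∞ = 1/((17−1)·(9n)^16). Euler-Maclaurin then gives
  Σ_{k>9n} 1/k^17 = ∫_{9n}^∞ dx/x^17 − 1/(2·(9n)^17) + O(1/(9n)^18).
(Equivalently this is ζ(17) − Σ_{k≤9n} 1/k^17.)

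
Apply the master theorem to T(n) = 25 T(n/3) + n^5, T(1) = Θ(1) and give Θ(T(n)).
T(n) = Θ(n^5)

log_3 25 ≈ 2.930. f(n) = n^5 dominates n^(log_3 25) since 5 > 2.930, and the regularity condition a·f(n/b) = 25·(n/3)^5 = (25/243)·n^5 ≤ c·f(n) holds with c = 25/243 ≈ 0.103 < 1. So this is Case 3: T(n) = Θ(f(n)) = Θ(n^5).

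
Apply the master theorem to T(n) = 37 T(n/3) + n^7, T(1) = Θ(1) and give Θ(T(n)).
T(n) = Θ(n^7)

log_3 37 ≈ 3.287. f(n) = n^7 dominates n^(log_3 37) since 7 > 3.287, and the regularity condition a·f(n/b) = 37·(n/3)^7 = (37/2187)·n^7 ≤ c·f(n) holds with c = 37/2187 ≈ 0.0169 < 1. So this is Case 3: T(n) = Θ(f(n)) = Θ(n^7).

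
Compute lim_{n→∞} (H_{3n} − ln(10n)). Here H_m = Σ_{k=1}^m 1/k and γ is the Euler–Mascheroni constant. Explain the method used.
lim = ln(3/10) + γ

By Euler-Maclaurin, H_m = ln m + γ + O(1/m). So
  H_{3n} − ln(10n) = ln(3n) + γ − ln(10n) + O(1/n)
                       = ln(3/10) + γ + O(1/n).
Hence the limit is ln(3/10) + γ.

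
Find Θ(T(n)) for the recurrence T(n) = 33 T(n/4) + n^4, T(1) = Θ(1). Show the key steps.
T(n) = Θ(n^4)

log_4 33 ≈ 2.522. f(n) = n^4 dominates n^(log_4 33) since 4 > 2.522, and the regularity condition a·f(n/b) = 33·(n/4)^4 = (33/256)·n^4 ≤ c·f(n) holds with c = 33/256 ≈ 0.129 < 1. So this is Case 3: T(n) = Θ(f(n)) = Θ(n^4).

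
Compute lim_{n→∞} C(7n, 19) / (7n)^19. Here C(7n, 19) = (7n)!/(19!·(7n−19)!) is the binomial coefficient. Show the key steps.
lim = 1/19! = 1/121645100408832000

With N = 7n → ∞: C(N, 19) / N^19 = [N(N−1)…(N−18)] / (19! · N^19) = (1/19!) · 1 · (1 − 1/(7n)) · … · (1 − 18/(7n)). Each factor → 1 as N → ∞, so the limit is 1/19! = 1/121645100408832000.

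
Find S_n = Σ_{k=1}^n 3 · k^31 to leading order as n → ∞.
S_n ~ 3 · n^32 / 32

By integral comparison (Euler-Maclaurin), Σ_{k=1}^n 3 · k^31 = 3 · ∫_0^n x^31 dx + O(n^31) = 3 · n^32/32 + O(n^31). (Equivalently, Faulhaber's formula gives the same leading term.)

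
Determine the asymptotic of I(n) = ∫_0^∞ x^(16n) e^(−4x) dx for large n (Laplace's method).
I(n) ~ (sqrt(2π·16n) / 4) · (16n/(4e))^(16n)

Write the integrand as exp(16n ln x − 4x) and set f(x) = 16n ln x − 4x. Then f'(x) = 16n/x − 4 = 0 at x* = 16n/4, and f''(x*) = −16n/x*^2 = −4^2/(16n). Laplace's method (interior maximum) gives
  I(n) ~ e^(f(x*)) · sqrt(2π / |f''(x*)|)
        = exp(16n ln(16n/4) − 16n) · sqrt(2π · 16n / 4^2)
        = (16n/4)^(16n) e^(−16n) · sqrt(2π·16n) / 4
        = (sqrt(2π·16n) / 4) · (16n/(4e))^(16n).
This matches Γ(16n+1)/4^(16n+1) with Stirling applied to Γ.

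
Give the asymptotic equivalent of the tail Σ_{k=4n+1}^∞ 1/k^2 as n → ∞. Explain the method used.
Σ_{k>4n} 1/k^2 ~ 1/(1 · (4n))

Compare to the integral: ∫_{4n}^∞ x^(−2) dx = [−x^(−1)/1]_{4n}^∞ = 1/((2−1)·(4n)). Euler-Maclaurin then gives
  Σ_{k>4n} 1/k^2 = ∫_{4n}^∞ dx/x^2 − 1/(2·(4n)^2) + O(1/(4n)^3).
(Equivalently this is ζ(2) − Σ_{k≤4n} 1/k^2.)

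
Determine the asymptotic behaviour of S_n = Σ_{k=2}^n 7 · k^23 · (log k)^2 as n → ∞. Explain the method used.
S_n ~ 7 · n^24 · (log n)^2 / 24

By integral comparison, S_n = ∫_1^n 7 · x^23 · (log x)^2 dx + O(n^23 · (log n)^2). For the integral, the leading term of ∫_1^n x^23 (log x)^2 dx is n^24/24 · (log n)^2 (by repeated integration by parts; each step lowers the log-exponent and produces a relatively O(1/log n) correction). Hence S_n ~ 7 · n^24 · (log n)^2 / 24.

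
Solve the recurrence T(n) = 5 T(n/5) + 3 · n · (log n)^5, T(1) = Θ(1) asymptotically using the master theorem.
T(n) = Θ(n · (log n)^6)

Here log_5 5 = 1 and f(n) = 3 · n · (log n)^5 = Θ(n^(log_5 5) · (log n)^5). This is the extended Case 2 of the master theorem (f matches the critical exponent up to log factors), giving T(n) = Θ(n^(log_5 5) · (log n)^(5+1)) = Θ(n · (log n)^6).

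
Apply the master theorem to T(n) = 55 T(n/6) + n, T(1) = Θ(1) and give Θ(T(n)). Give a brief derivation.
T(n) = Θ(n^(log_6 55))

Master theorem: compare f(n) = n to n^(log_6 55) where log_6 55 ≈ 2.237. Since 1 < log_6 55, we have f(n) = O(n^(log_6 55 − ε)) for some ε > 0 — Case 1. Hence T(n) = Θ(n^(log_6 55)).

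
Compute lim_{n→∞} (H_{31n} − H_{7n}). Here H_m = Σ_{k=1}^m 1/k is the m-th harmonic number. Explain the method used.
lim = ln(31/7)

Euler-Maclaurin gives H_m = ln m + γ + 1/(2m) + O(1/m^2). The γ and O(1/m) terms cancel in the difference:
  H_{31n} − H_{7n} = ln(31n) − ln(7n) + O(1/n) = ln(31/7) + O(1/n).
Hence the limit is ln(31/7).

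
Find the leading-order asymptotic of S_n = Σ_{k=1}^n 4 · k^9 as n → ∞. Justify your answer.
S_n ~ 2 · n^10 / 5

By integral comparison (Euler-Maclaurin), Σ_{k=1}^n 4 · k^9 = 4 · ∫_0^n x^9 dx + O(n^9) = 4 · n^10/10 = 2 · n^10 / 5 + O(n^9). (Equivalently, Faulhaber's formula gives the same leading term.)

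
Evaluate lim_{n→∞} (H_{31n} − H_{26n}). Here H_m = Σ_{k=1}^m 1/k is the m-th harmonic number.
lim = ln(31/26)

Euler-Maclaurin gives H_m = ln m + γ + 1/(2m) + O(1/m^2). The γ and O(1/m) terms cancel in the difference:
  H_{31n} − H_{26n} = ln(31n) − ln(26n) + O(1/n) = ln(31/26) + O(1/n).
Hence the limit is ln(31/26).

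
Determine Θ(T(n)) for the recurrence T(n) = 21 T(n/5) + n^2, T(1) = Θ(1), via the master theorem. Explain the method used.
T(n) = Θ(n^2)

log_5 21 ≈ 1.892. f(n) = n^2 dominates n^(log_5 21) since 2 > 1.892, and the regularity condition a·f(n/b) = 21·(n/5)^2 = (21/25)·n^2 ≤ c·f(n) holds with c = 21/25 ≈ 0.84 < 1. So this is Case 3: T(n) = Θ(f(n)) = Θ(n^2).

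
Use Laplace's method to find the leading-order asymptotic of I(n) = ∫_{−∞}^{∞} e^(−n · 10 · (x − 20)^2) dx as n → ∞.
I(n) = sqrt(π/(10n))

Here φ(x) = 10 · (x − 20)^2 has its unique minimum at x* = 20 with φ(x*) = 0 and φ''(x*) = 20. Laplace's method gives
  I(n) ~ e^(−n φ(x*)) · sqrt(2π / (n · φ''(x*))) = sqrt(2π / (20n)) = sqrt(π/(10n)).
This is exact: substituting u = (x − 20)·sqrt(10n) gives I(n) = (1/sqrt(10n)) ∫_{−∞}^{∞} e^(−u^2) du = sqrt(π/(10n)).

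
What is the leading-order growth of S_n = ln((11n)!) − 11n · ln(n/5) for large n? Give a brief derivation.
S_n ~ 11n · (ln 55 − 1) + O(ln n)

Stirling: ln((11n)!) = 11n ln(11n) − 11n + O(ln n).
  S_n = 11n ln(11n) − 11n − 11n ln(n/5) + O(ln n)
      = 11n ln(11n) − 11n ln n + 11n ln 5 − 11n + O(ln n)
      = 11n ln 11 + 11n ln 5 − 11n + O(ln n)
      = 11n (ln 55 − 1) + O(ln n).
Numerically ln(55) − 1 ≈ 3.0073.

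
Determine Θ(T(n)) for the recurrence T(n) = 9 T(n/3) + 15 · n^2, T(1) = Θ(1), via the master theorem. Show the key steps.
T(n) = Θ(n^2 log n)

log_3 9 = 2, and f(n) = 15 · n^2 = Θ(n^(log_3 9)). This is Case 2 of the master theorem: T(n) = Θ(f(n) · log n) = Θ(n^2 log n).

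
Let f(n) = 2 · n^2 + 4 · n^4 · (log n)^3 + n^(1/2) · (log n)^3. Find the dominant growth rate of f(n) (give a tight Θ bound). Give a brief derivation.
f(n) ∈ Θ(n^4 · (log n)^3)

Compare the terms by growth order. For large n, n^a · (log n)^b dominates n^a' · (log n)^b' iff a > a', or (a = a' and b > b'). Ranking the 3 terms shows the dominant one is 4 · n^4 · (log n)^3. Hence f(n) ∈ Θ(n^4 · (log n)^3).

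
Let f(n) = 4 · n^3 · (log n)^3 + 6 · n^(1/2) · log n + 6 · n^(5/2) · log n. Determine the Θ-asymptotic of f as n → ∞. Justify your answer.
f(n) ∈ Θ(n^3 · (log n)^3)

Compare the terms by growth order. For large n, n^a · (log n)^b dominates n^a' · (log n)^b' iff a > a', or (a = a' and b > b'). Ranking the 3 terms shows the dominant one is 4 · n^3 · (log n)^3. Hence f(n) ∈ Θ(n^3 · (log n)^3).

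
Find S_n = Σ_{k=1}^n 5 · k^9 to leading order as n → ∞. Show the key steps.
S_n ~ n^10 / 2

By integral comparison (Euler-Maclaurin), Σ_{k=1}^n 5 · k^9 = 5 · ∫_0^n x^9 dx + O(n^9) = 5 · n^10/10 = n^10 / 2 + O(n^9). (Equivalently, Faulhaber's formula gives the same leading term.)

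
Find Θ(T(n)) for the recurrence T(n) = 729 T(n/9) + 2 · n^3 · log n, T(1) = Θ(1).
T(n) = Θ(n^3 · (log n)^2)

Here log_9 729 = 3 and f(n) = 2 · n^3 · log n = Θ(n^(log_9 729) · (log n)^1). This is the extended Case 2 of the master theorem (f matches the critical exponent up to log factors), giving T(n) = Θ(n^(log_9 729) · (log n)^(1+1)) = Θ(n^3 · (log n)^2).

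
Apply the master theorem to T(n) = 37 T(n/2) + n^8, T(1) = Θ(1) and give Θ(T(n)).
T(n) = Θ(n^8)

log_2 37 ≈ 5.209. f(n) = n^8 dominates n^(log_2 37) since 8 > 5.209, and the regularity condition a·f(n/b) = 37·(n/2)^8 = (37/256)·n^8 ≤ c·f(n) holds with c = 37/256 ≈ 0.145 < 1. So this is Case 3: T(n) = Θ(f(n)) = Θ(n^8).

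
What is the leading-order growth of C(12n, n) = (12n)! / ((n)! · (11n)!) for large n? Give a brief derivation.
C(12n, n) ~ (8916100448256/285311670611)^(n) · sqrt(6/(11π·n))

Write N = n. Apply Stirling to each factorial:
  (12N)! ~ sqrt(2π·12N) · (12N/e)^(12N),
  N! ~ sqrt(2π N) · (N/e)^N,
  (11N)! ~ sqrt(2π·11N) · (11N/e)^(11N).
The exponential factors combine to (12N)^(12N) / (N^N · (11N)^(11N)) = 12^(12N)/11^(11N) = (12^12/11^11)^N = (8916100448256/285311670611)^N.
The square-root prefactors combine to sqrt(2π·12N) / (sqrt(2π N)·sqrt(2π·11N)) = sqrt(12 / (2π·11·N)) = sqrt(6/(11π·n)).
Substituting N = n: C(12n, n) ~ (8916100448256/285311670611)^(n) · sqrt(6/(11π·n)).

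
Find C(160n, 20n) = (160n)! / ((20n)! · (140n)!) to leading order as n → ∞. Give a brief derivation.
C(160n, 20n) ~ (16777216/823543)^(20n) · sqrt(4/(7π·20n))

Write N = 20n. Apply Stirling to each factorial:
  (8N)! ~ sqrt(2π·8N) · (8N/e)^(8N),
  N! ~ sqrt(2π N) · (N/e)^N,
  (7N)! ~ sqrt(2π·7N) · (7N/e)^(7N).
The exponential factors combine to (8N)^(8N) / (N^N · (7N)^(7N)) = 8^(8N)/7^(7N) = (8^8/7^7)^N = (16777216/823543)^N.
The square-root prefactors combine to sqrt(2π·8N) / (sqrt(2π N)·sqrt(2π·7N)) = sqrt(8 / (2π·7·N)) = sqrt(4/(7π·20n)).
Substituting N = 20n: C(160n, 20n) ~ (16777216/823543)^(20n) · sqrt(4/(7π·20n)).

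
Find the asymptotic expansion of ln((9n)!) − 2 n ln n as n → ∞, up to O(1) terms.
ln((9n)!) − 2 n ln n = 7 n ln n + 9(ln 9 − 1) n + (1/2) ln(2π·9n) + O(1/n)

Stirling: ln((9n)!) = 9n ln(9n) − 9n + (1/2) ln(2π·9n) + O(1/n).
Expand 9n ln(9n) = 9n (ln n + ln 9) = 9n ln n + 9n ln 9.
Subtract 2n ln n: leading term is (9 − 2) n ln n = 7 n ln n. The next term is 9n ln 9 − 9n = 9(ln 9 − 1) n. Then the (1/2) ln(2π·9n) correction.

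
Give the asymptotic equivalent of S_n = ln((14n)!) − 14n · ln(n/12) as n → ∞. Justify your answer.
S_n ~ 14n · (ln 168 − 1) + O(ln n)

Stirling: ln((14n)!) = 14n ln(14n) − 14n + O(ln n).
  S_n = 14n ln(14n) − 14n − 14n ln(n/12) + O(ln n)
      = 14n ln(14n) − 14n ln n + 14n ln 12 − 14n + O(ln n)
      = 14n ln 14 + 14n ln 12 − 14n + O(ln n)
      = 14n (ln 168 − 1) + O(ln n).
Numerically ln(168) − 1 ≈ 4.1240.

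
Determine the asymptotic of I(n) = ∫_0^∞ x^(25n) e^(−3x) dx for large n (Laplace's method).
I(n) ~ (sqrt(2π·25n) / 3) · (25n/(3e))^(25n)

Write the integrand as exp(25n ln x − 3x) and set f(x) = 25n ln x − 3x. Then f'(x) = 25n/x − 3 = 0 at x* = 25n/3, and f''(x*) = −25n/x*^2 = −3^2/(25n). Laplace's method (interior maximum) gives
  I(n) ~ e^(f(x*)) · sqrt(2π / |f''(x*)|)
        = exp(25n ln(25n/3) − 25n) · sqrt(2π · 25n / 3^2)
        = (25n/3)^(25n) e^(−25n) · sqrt(2π·25n) / 3
        = (sqrt(2π·25n) / 3) · (25n/(3e))^(25n).
This matches Γ(25n+1)/3^(25n+1) with Stirling applied to Γ.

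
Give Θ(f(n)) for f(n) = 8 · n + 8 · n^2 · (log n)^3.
f(n) ∈ Θ(n^2 · (log n)^3)

Compare the terms by growth order. For large n, n^a · (log n)^b dominates n^a' · (log n)^b' iff a > a', or (a = a' and b > b'). Ranking the 2 terms shows the dominant one is 8 · n^2 · (log n)^3. Hence f(n) ∈ Θ(n^2 · (log n)^3).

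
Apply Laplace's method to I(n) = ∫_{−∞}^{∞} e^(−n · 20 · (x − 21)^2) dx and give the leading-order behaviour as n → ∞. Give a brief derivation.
I(n) = sqrt(π/(20n))

Here φ(x) = 20 · (x − 21)^2 has its unique minimum at x* = 21 with φ(x*) = 0 and φ''(x*) = 40. Laplace's method gives
  I(n) ~ e^(−n φ(x*)) · sqrt(2π / (n · φ''(x*))) = sqrt(2π / (40n)) = sqrt(π/(20n)).
This is exact: substituting u = (x − 21)·sqrt(20n) gives I(n) = (1/sqrt(20n)) ∫_{−∞}^{∞} e^(−u^2) du = sqrt(π/(20n)).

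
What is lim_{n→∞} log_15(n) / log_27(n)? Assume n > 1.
lim = ln(27) / ln(15) = log_15(27)

Change of base: log_15(n) = ln n / ln 15 and log_27(n) = ln n / ln 27. The ratio is (ln n / ln 15) · (ln 27 / ln n) = ln 27 / ln 15, a constant independent of n. So the limit is ln 27 / ln 15 = log_15(27).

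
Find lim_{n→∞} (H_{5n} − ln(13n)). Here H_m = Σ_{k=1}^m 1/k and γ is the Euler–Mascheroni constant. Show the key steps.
lim = ln(5/13) + γ

By Euler-Maclaurin, H_m = ln m + γ + O(1/m). So
  H_{5n} − ln(13n) = ln(5n) + γ − ln(13n) + O(1/n)
                       = ln(5/13) + γ + O(1/n).
Hence the limit is ln(5/13) + γ.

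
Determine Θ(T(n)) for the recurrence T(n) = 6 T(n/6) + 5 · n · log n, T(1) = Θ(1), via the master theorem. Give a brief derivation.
T(n) = Θ(n · (log n)^2)

Here log_6 6 = 1 and f(n) = 5 · n · log n = Θ(n^(log_6 6) · (log n)^1). This is the extended Case 2 of the master theorem (f matches the critical exponent up to log factors), giving T(n) = Θ(n^(log_6 6) · (log n)^(1+1)) = Θ(n · (log n)^2).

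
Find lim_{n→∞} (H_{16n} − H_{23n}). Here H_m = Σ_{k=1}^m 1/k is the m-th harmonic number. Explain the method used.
lim = ln(16/23)

Euler-Maclaurin gives H_m = ln m + γ + 1/(2m) + O(1/m^2). The γ and O(1/m) terms cancel in the difference:
  H_{16n} − H_{23n} = ln(16n) − ln(23n) + O(1/n) = ln(16/23) + O(1/n).
Hence the limit is ln(16/23).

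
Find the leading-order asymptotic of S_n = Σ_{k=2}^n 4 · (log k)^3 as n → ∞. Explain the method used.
S_n ~ 4 · n · (log n)^3

By integral comparison, S_n = ∫_1^n 4 · (log x)^3 dx + O((log n)^3). For the integral, the leading term of ∫_1^n (log x)^3 dx is n · (log n)^3 (by repeated integration by parts; each step lowers the log-exponent and produces a relatively O(1/log n) correction). Hence S_n ~ 4 · n · (log n)^3.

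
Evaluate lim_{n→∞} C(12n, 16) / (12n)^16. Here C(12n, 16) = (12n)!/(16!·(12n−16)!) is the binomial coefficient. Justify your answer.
lim = 1/16! = 1/20922789888000

With N = 12n → ∞: C(N, 16) / N^16 = [N(N−1)…(N−15)] / (16! · N^16) = (1/16!) · 1 · (1 − 1/(12n)) · … · (1 − 15/(12n)). Each factor → 1 as N → ∞, so the limit is 1/16! = 1/20922789888000.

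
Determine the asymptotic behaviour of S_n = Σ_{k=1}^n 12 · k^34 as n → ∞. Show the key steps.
S_n ~ 12 · n^35 / 35

By integral comparison (Euler-Maclaurin), Σ_{k=1}^n 12 · k^34 = 12 · ∫_0^n x^34 dx + O(n^34) = 12 · n^35/35 + O(n^34). (Equivalently, Faulhaber's formula gives the same leading term.)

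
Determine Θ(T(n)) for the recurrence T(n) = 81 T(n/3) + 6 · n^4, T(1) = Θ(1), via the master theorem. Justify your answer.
T(n) = Θ(n^4 log n)

log_3 81 = 4, and f(n) = 6 · n^4 = Θ(n^(log_3 81)). This is Case 2 of the master theorem: T(n) = Θ(f(n) · log n) = Θ(n^4 log n).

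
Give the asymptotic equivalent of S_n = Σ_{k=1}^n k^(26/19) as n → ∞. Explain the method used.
S_n ~ (19/45) · n^(45/19)

Integral comparison: Σ_{k=1}^n k^(26/19) = ∫_0^n x^(26/19) dx + O(n^(26/19)). The integral is n^(1 + 26/19) / (1 + 26/19) = n^((26+19)/19) / ((26+19)/19) = (19/45) · n^(45/19).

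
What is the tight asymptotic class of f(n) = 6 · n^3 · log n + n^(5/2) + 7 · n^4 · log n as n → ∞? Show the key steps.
f(n) ∈ Θ(n^4 · log n)

Compare the terms by growth order. For large n, n^a · (log n)^b dominates n^a' · (log n)^b' iff a > a', or (a = a' and b > b'). Ranking the 3 terms shows the dominant one is 7 · n^4 · log n. Hence f(n) ∈ Θ(n^4 · log n).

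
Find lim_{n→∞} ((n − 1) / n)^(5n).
lim = e^(−5)

Rewrite as (1 − 1/n)^(5n). By the standard limit (1 + x/n)^n → e^x, we have (1 − 1/n)^n → e^(−1), and raising to the 5th power gives e^(−5).
More precisely, ln[(1 − 1/n)^(5n)] = 5n · ln(1 − 1/n) = 5n · (-1/n + O(1/n^2)) = -5 + O(1/n) → -5.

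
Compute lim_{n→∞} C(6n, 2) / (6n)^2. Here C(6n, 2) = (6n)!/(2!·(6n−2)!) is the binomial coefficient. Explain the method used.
lim = 1/2! = 1/2

With N = 6n → ∞: C(N, 2) / N^2 = [N(N−1)…(N−1)] / (2! · N^2) = (1/2!) · 1 · (1 − 1/(6n)). Each factor → 1 as N → ∞, so the limit is 1/2! = 1/2.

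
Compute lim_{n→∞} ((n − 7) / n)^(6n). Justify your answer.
lim = e^(−42)

Rewrite as (1 − 7/n)^(6n). By the standard limit (1 + x/n)^n → e^x, we have (1 − 7/n)^n → e^(−7), and raising to the 6th power gives e^(−42).
More precisely, ln[(1 − 7/n)^(6n)] = 6n · ln(1 − 7/n) = 6n · (-7/n + O(1/n^2)) = -42 + O(1/n) → -42.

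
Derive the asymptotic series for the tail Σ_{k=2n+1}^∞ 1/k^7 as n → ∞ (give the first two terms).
Σ_{k>2n} 1/k^7 = 1/(6 · (2n)^6) − 1/(2 · (2n)^7) + O(1/(2n)^8)

Compare to the integral: ∫_{2n}^∞ x^(−7) dx = [−x^(−6)/6]_{2n}^∞ = 1/((7−1)·(2n)^6). The Euler-Maclaurin correction adds −f(2n)/2 = −1/(2·(2n)^7). Euler-Maclaurin then gives
  Σ_{k>2n} 1/k^7 = ∫_{2n}^∞ dx/x^7 − 1/(2·(2n)^7) + O(1/(2n)^8).
(Equivalently this is ζ(7) − Σ_{k≤2n} 1/k^7.)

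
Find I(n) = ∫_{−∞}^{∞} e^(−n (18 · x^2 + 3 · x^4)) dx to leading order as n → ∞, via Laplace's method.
I(n) ~ sqrt(π/(18n))

φ(x) = 18 · x^2 + 3 · x^4 has its unique global minimum at x* = 0 (since φ'(x) = 36x + 12x^3 = 0 only at x = 0 for real x with both coefficients positive, and φ → ∞ as |x| → ∞). At x* = 0, φ(0) = 0 and φ''(0) = 36. Laplace's method then gives
  I(n) ~ sqrt(2π / (n · φ''(0))) · e^(−n φ(0)) = sqrt(2π / (36n)) = sqrt(π/(18n)).
The 3 · x^4 term contributes only at subleading order (an O(1/n) relative correction).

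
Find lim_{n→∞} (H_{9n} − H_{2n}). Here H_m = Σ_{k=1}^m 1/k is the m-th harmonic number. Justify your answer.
lim = ln(9/2)

Euler-Maclaurin gives H_m = ln m + γ + 1/(2m) + O(1/m^2). The γ and O(1/m) terms cancel in the difference:
  H_{9n} − H_{2n} = ln(9n) − ln(2n) + O(1/n) = ln(9/2) + O(1/n).
Hence the limit is ln(9/2).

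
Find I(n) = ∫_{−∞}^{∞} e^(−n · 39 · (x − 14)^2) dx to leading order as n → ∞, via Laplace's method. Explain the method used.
I(n) = sqrt(π/(39n))

Here φ(x) = 39 · (x − 14)^2 has its unique minimum at x* = 14 with φ(x*) = 0 and φ''(x*) = 78. Laplace's method gives
  I(n) ~ e^(−n φ(x*)) · sqrt(2π / (n · φ''(x*))) = sqrt(2π / (78n)) = sqrt(π/(39n)).
This is exact: substituting u = (x − 14)·sqrt(39n) gives I(n) = (1/sqrt(39n)) ∫_{−∞}^{∞} e^(−u^2) du = sqrt(π/(39n)).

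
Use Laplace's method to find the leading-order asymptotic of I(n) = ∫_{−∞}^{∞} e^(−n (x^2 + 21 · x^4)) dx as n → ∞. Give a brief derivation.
I(n) ~ sqrt(π/n)

φ(x) = x^2 + 21 · x^4 has its unique global minimum at x* = 0 (since φ'(x) = 2x + 84x^3 = 0 only at x = 0 for real x with both coefficients positive, and φ → ∞ as |x| → ∞). At x* = 0, φ(0) = 0 and φ''(0) = 2. Laplace's method then gives
  I(n) ~ sqrt(2π / (n · φ''(0))) · e^(−n φ(0)) = sqrt(2π / (2n)) = sqrt(π/n).
The 21 · x^4 term contributes only at subleading order (an O(1/n) relative correction).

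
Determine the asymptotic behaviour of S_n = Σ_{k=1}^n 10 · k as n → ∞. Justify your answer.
S_n ~ 5 · n^2

By integral comparison (Euler-Maclaurin), Σ_{k=1}^n 10 · k = 10 · ∫_0^n x^1 dx + O(n) = 10 · n^2/2 = 5 · n^2 + O(n). (Equivalently, Faulhaber's formula gives the same leading term.)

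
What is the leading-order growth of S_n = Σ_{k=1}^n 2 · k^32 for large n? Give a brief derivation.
S_n ~ 2 · n^33 / 33

By integral comparison (Euler-Maclaurin), Σ_{k=1}^n 2 · k^32 = 2 · ∫_0^n x^32 dx + O(n^32) = 2 · n^33/33 + O(n^32). (Equivalently, Faulhaber's formula gives the same leading term.)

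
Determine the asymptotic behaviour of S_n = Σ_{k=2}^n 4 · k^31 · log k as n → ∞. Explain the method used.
S_n ~ n^32 log n / 8 − n^32 / 256

By integral comparison, S_n = ∫_1^n 4 · x^31 · log x dx + O(n^31 · log n). For the integral, ∫ x^31 log x dx = n^32 log n / 32 − n^32/1024 (integration by parts). Hence S_n ~ n^32 log n / 8 − n^32 / 256.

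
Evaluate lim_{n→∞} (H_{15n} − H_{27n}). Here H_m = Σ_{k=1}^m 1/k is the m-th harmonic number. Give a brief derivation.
lim = ln(15/27) = ln(5/9)

Euler-Maclaurin gives H_m = ln m + γ + 1/(2m) + O(1/m^2). The γ and O(1/m) terms cancel in the difference:
  H_{15n} − H_{27n} = ln(15n) − ln(27n) + O(1/n) = ln(15/27) + O(1/n).
Hence the limit is ln(15/27) = ln(5/9).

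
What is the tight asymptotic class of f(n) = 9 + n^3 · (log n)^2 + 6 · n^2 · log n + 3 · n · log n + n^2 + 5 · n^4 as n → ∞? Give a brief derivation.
f(n) ∈ Θ(n^4)

Compare the terms by growth order. For large n, n^a · (log n)^b dominates n^a' · (log n)^b' iff a > a', or (a = a' and b > b'). Ranking the 6 terms shows the dominant one is 5 · n^4. Hence f(n) ∈ Θ(n^4).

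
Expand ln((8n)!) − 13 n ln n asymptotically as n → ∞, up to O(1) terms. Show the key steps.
ln((8n)!) − 13 n ln n = −5 n ln n + 8(ln 8 − 1) n + (1/2) ln(2π·8n) + O(1/n)

Stirling: ln((8n)!) = 8n ln(8n) − 8n + (1/2) ln(2π·8n) + O(1/n).
Expand 8n ln(8n) = 8n (ln n + ln 8) = 8n ln n + 8n ln 8.
Subtract 13n ln n: leading term is (8 − 13) n ln n = −5 n ln n. The next term is 8n ln 8 − 8n = 8(ln 8 − 1) n. Then the (1/2) ln(2π·8n) correction.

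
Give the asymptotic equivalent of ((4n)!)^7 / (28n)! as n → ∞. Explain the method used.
((4n)!)^7/(28n)! ~ ((2π·4n)^(6/2) / sqrt(7)) · 7^(−7·4n)  →  0

Write N = 4n. Stirling: N! ~ sqrt(2π N)(N/e)^N and (7N)! ~ sqrt(2π·7N)·(7N/e)^(7N).
  (N!)^7/(7N)! ~ (2π N)^(7/2) (N/e)^(7N) / [sqrt(2π·7N) (7N/e)^(7N)]
     = (2π N)^(7/2) / sqrt(2π·7N) · (N/(7N))^(7N)
     = (2π N)^((7−1)/2) / sqrt(7) · 7^(−7N).
Since 7^7 > 1, the factor 7^(−7N) decays exponentially, so the ratio → 0. Substituting N = 4n gives the stated form.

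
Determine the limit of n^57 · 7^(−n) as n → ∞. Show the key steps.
lim = 0

Exponentials with base > 1 dominate every fixed polynomial: for any fixed c, n^c / 7^n → 0 as n → ∞ (e.g. by the ratio test, or by writing 7^n = e^(n ln 7) and noting e^(n ln 7) / n^c → ∞). Hence n^57 · 7^(−n) = n^57 / 7^n → 0.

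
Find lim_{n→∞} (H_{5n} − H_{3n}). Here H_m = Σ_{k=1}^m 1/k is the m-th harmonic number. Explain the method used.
lim = ln(5/3)

Euler-Maclaurin gives H_m = ln m + γ + 1/(2m) + O(1/m^2). The γ and O(1/m) terms cancel in the difference:
  H_{5n} − H_{3n} = ln(5n) − ln(3n) + O(1/n) = ln(5/3) + O(1/n).
Hence the limit is ln(5/3).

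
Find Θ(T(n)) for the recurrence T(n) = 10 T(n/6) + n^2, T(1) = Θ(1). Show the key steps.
T(n) = Θ(n^2)

log_6 10 ≈ 1.285. f(n) = n^2 dominates n^(log_6 10) since 2 > 1.285, and the regularity condition a·f(n/b) = 10·(n/6)^2 = (10/36)·n^2 ≤ c·f(n) holds with c = 10/36 ≈ 0.278 < 1. So this is Case 3: T(n) = Θ(f(n)) = Θ(n^2).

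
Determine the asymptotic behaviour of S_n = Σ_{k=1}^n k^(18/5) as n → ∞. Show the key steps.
S_n ~ (5/23) · n^(23/5)

Integral comparison: Σ_{k=1}^n k^(18/5) = ∫_0^n x^(18/5) dx + O(n^(18/5)). The integral is n^(1 + 18/5) / (1 + 18/5) = n^((18+5)/5) / ((18+5)/5) = (5/23) · n^(23/5).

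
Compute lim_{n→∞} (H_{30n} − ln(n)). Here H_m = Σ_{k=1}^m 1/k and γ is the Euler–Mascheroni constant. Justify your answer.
lim = ln 30 + γ

By Euler-Maclaurin, H_m = ln m + γ + O(1/m). So
  H_{30n} − ln(n) = ln(30n) + γ − ln(n) + O(1/n)
                       = ln(30/1) + γ + O(1/n).
Hence the limit is ln(30/1) + γ.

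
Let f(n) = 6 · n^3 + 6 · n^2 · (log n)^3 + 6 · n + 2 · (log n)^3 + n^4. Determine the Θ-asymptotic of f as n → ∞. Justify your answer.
f(n) ∈ Θ(n^4)

Compare the terms by growth order. For large n, n^a · (log n)^b dominates n^a' · (log n)^b' iff a > a', or (a = a' and b > b'). Ranking the 5 terms shows the dominant one is n^4. Hence f(n) ∈ Θ(n^4).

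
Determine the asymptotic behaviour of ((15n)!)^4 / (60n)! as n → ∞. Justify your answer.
((15n)!)^4/(60n)! ~ ((2π·15n)^(3/2) / 2) · 4^(−4·15n)  →  0

Write N = 15n. Stirling: N! ~ sqrt(2π N)(N/e)^N and (4N)! ~ sqrt(2π·4N)·(4N/e)^(4N).
  (N!)^4/(4N)! ~ (2π N)^(4/2) (N/e)^(4N) / [sqrt(2π·4N) (4N/e)^(4N)]
     = (2π N)^(4/2) / sqrt(2π·4N) · (N/(4N))^(4N)
     = (2π N)^((4−1)/2) / 2 · 4^(−4N).
Since 4^4 > 1, the factor 4^(−4N) decays exponentially, so the ratio → 0. Substituting N = 15n gives the stated form.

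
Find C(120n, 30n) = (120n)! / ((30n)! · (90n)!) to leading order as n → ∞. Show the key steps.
C(120n, 30n) ~ (256/27)^(30n) · sqrt(2/(3π·30n))

Write N = 30n. Apply Stirling to each factorial:
  (4N)! ~ sqrt(2π·4N) · (4N/e)^(4N),
  N! ~ sqrt(2π N) · (N/e)^N,
  (3N)! ~ sqrt(2π·3N) · (3N/e)^(3N).
The exponential factors combine to (4N)^(4N) / (N^N · (3N)^(3N)) = 4^(4N)/3^(3N) = (4^4/3^3)^N = (256/27)^N.
The square-root prefactors combine to sqrt(2π·4N) / (sqrt(2π N)·sqrt(2π·3N)) = sqrt(4 / (2π·3·N)) = sqrt(2/(3π·30n)).
Substituting N = 30n: C(120n, 30n) ~ (256/27)^(30n) · sqrt(2/(3π·30n)).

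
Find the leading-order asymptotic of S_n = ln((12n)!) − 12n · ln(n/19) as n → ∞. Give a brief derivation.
S_n ~ 12n · (ln 228 − 1) + O(ln n)

Stirling: ln((12n)!) = 12n ln(12n) − 12n + O(ln n).
  S_n = 12n ln(12n) − 12n − 12n ln(n/19) + O(ln n)
      = 12n ln(12n) − 12n ln n + 12n ln 19 − 12n + O(ln n)
      = 12n ln 12 + 12n ln 19 − 12n + O(ln n)
      = 12n (ln 228 − 1) + O(ln n).
Numerically ln(228) − 1 ≈ 4.4293.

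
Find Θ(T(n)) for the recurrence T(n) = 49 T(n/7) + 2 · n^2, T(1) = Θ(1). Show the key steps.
T(n) = Θ(n^2 log n)

log_7 49 = 2, and f(n) = 2 · n^2 = Θ(n^(log_7 49)). This is Case 2 of the master theorem: T(n) = Θ(f(n) · log n) = Θ(n^2 log n).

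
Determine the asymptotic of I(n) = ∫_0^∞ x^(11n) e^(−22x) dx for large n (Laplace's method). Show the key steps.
I(n) ~ (sqrt(2π·11n) / 22) · (11n/(22e))^(11n)

Write the integrand as exp(11n ln x − 22x) and set f(x) = 11n ln x − 22x. Then f'(x) = 11n/x − 22 = 0 at x* = 11n/22, and f''(x*) = −11n/x*^2 = −22^2/(11n). Laplace's method (interior maximum) gives
  I(n) ~ e^(f(x*)) · sqrt(2π / |f''(x*)|)
        = exp(11n ln(11n/22) − 11n) · sqrt(2π · 11n / 22^2)
        = (11n/22)^(11n) e^(−11n) · sqrt(2π·11n) / 22
        = (sqrt(2π·11n) / 22) · (11n/(22e))^(11n).
This matches Γ(11n+1)/22^(11n+1) with Stirling applied to Γ.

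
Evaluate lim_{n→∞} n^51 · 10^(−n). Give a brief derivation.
lim = 0

Exponentials with base > 1 dominate every fixed polynomial: for any fixed c, n^c / 10^n → 0 as n → ∞ (e.g. by the ratio test, or by writing 10^n = e^(n ln 10) and noting e^(n ln 10) / n^c → ∞). Hence n^51 · 10^(−n) = n^51 / 10^n → 0.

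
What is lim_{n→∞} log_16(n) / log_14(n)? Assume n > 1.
lim = ln(14) / ln(16) = log_16(14)

Change of base: log_16(n) = ln n / ln 16 and log_14(n) = ln n / ln 14. The ratio is (ln n / ln 16) · (ln 14 / ln n) = ln 14 / ln 16, a constant independent of n. So the limit is ln 14 / ln 16 = log_16(14).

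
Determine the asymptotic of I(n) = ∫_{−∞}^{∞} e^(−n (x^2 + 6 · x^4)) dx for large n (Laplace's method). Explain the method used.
I(n) ~ sqrt(π/n)

φ(x) = x^2 + 6 · x^4 has its unique global minimum at x* = 0 (since φ'(x) = 2x + 24x^3 = 0 only at x = 0 for real x with both coefficients positive, and φ → ∞ as |x| → ∞). At x* = 0, φ(0) = 0 and φ''(0) = 2. Laplace's method then gives
  I(n) ~ sqrt(2π / (n · φ''(0))) · e^(−n φ(0)) = sqrt(2π / (2n)) = sqrt(π/n).
The 6 · x^4 term contributes only at subleading order (an O(1/n) relative correction).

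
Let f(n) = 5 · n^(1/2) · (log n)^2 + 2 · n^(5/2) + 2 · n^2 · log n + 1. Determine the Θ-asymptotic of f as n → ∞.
f(n) ∈ Θ(n^(5/2))

Compare the terms by growth order. For large n, n^a · (log n)^b dominates n^a' · (log n)^b' iff a > a', or (a = a' and b > b'). Ranking the 4 terms shows the dominant one is 2 · n^(5/2). Hence f(n) ∈ Θ(n^(5/2)).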